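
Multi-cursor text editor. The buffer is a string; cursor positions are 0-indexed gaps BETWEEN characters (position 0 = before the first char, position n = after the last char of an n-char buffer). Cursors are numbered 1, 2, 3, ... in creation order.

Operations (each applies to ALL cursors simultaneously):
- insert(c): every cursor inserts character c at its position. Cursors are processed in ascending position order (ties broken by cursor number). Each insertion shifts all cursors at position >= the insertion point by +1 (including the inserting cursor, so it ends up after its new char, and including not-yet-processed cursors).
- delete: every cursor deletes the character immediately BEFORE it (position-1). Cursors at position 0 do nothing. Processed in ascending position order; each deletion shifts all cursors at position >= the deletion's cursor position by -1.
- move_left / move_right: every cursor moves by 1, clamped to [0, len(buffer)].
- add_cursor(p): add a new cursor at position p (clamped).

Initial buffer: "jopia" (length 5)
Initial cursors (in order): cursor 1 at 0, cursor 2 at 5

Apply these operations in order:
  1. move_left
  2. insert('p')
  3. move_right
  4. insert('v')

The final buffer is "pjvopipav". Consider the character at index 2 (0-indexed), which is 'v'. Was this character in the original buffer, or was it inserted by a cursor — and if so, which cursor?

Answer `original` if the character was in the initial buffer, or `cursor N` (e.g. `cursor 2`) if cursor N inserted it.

Answer: cursor 1

Derivation:
After op 1 (move_left): buffer="jopia" (len 5), cursors c1@0 c2@4, authorship .....
After op 2 (insert('p')): buffer="pjopipa" (len 7), cursors c1@1 c2@6, authorship 1....2.
After op 3 (move_right): buffer="pjopipa" (len 7), cursors c1@2 c2@7, authorship 1....2.
After op 4 (insert('v')): buffer="pjvopipav" (len 9), cursors c1@3 c2@9, authorship 1.1...2.2
Authorship (.=original, N=cursor N): 1 . 1 . . . 2 . 2
Index 2: author = 1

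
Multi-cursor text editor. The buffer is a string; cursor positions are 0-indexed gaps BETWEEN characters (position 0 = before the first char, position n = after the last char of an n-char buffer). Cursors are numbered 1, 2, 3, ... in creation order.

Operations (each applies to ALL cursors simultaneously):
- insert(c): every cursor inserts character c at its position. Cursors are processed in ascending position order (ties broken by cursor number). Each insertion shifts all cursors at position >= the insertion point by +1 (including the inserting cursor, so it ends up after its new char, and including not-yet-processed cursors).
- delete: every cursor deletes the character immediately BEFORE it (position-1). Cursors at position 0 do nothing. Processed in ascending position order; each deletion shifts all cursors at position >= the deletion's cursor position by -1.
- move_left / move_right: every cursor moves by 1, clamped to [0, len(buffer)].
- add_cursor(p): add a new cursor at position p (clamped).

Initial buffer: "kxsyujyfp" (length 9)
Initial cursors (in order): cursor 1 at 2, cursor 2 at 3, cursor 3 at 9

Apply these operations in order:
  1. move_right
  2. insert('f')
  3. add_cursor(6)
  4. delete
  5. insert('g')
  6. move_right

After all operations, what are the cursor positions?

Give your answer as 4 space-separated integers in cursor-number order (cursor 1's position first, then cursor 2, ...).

After op 1 (move_right): buffer="kxsyujyfp" (len 9), cursors c1@3 c2@4 c3@9, authorship .........
After op 2 (insert('f')): buffer="kxsfyfujyfpf" (len 12), cursors c1@4 c2@6 c3@12, authorship ...1.2.....3
After op 3 (add_cursor(6)): buffer="kxsfyfujyfpf" (len 12), cursors c1@4 c2@6 c4@6 c3@12, authorship ...1.2.....3
After op 4 (delete): buffer="kxsujyfp" (len 8), cursors c1@3 c2@3 c4@3 c3@8, authorship ........
After op 5 (insert('g')): buffer="kxsgggujyfpg" (len 12), cursors c1@6 c2@6 c4@6 c3@12, authorship ...124.....3
After op 6 (move_right): buffer="kxsgggujyfpg" (len 12), cursors c1@7 c2@7 c4@7 c3@12, authorship ...124.....3

Answer: 7 7 12 7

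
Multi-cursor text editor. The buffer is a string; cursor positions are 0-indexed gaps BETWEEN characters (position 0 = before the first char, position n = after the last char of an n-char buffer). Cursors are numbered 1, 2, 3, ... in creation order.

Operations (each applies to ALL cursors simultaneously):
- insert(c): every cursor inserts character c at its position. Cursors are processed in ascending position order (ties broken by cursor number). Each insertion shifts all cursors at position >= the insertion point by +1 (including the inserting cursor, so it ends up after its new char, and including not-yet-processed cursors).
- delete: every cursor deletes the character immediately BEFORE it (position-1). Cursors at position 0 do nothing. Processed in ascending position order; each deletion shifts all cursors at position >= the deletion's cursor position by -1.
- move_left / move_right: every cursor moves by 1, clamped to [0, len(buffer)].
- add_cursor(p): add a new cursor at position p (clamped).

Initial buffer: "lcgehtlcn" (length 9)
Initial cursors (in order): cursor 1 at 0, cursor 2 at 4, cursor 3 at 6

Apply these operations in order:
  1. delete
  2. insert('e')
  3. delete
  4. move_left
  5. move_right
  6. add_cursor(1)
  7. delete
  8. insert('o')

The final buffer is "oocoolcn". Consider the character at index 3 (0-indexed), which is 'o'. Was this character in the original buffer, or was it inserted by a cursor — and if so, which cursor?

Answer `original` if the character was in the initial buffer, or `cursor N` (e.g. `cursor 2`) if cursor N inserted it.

After op 1 (delete): buffer="lcghlcn" (len 7), cursors c1@0 c2@3 c3@4, authorship .......
After op 2 (insert('e')): buffer="elcgehelcn" (len 10), cursors c1@1 c2@5 c3@7, authorship 1...2.3...
After op 3 (delete): buffer="lcghlcn" (len 7), cursors c1@0 c2@3 c3@4, authorship .......
After op 4 (move_left): buffer="lcghlcn" (len 7), cursors c1@0 c2@2 c3@3, authorship .......
After op 5 (move_right): buffer="lcghlcn" (len 7), cursors c1@1 c2@3 c3@4, authorship .......
After op 6 (add_cursor(1)): buffer="lcghlcn" (len 7), cursors c1@1 c4@1 c2@3 c3@4, authorship .......
After op 7 (delete): buffer="clcn" (len 4), cursors c1@0 c4@0 c2@1 c3@1, authorship ....
After op 8 (insert('o')): buffer="oocoolcn" (len 8), cursors c1@2 c4@2 c2@5 c3@5, authorship 14.23...
Authorship (.=original, N=cursor N): 1 4 . 2 3 . . .
Index 3: author = 2

Answer: cursor 2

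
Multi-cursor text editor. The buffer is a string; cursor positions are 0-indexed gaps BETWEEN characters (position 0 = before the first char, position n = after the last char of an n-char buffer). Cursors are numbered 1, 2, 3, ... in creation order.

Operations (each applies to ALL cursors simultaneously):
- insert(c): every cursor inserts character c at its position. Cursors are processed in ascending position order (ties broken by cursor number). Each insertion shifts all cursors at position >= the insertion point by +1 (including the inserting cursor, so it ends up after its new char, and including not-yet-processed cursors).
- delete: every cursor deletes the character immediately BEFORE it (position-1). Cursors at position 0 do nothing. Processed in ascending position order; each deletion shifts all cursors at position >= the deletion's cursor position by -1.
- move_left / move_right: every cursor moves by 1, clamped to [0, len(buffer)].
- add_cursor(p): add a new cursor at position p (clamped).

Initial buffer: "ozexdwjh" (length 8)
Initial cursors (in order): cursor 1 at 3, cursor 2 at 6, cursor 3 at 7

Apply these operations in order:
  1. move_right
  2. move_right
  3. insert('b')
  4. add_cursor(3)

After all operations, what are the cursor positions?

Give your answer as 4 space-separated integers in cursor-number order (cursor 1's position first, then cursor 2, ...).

Answer: 6 11 11 3

Derivation:
After op 1 (move_right): buffer="ozexdwjh" (len 8), cursors c1@4 c2@7 c3@8, authorship ........
After op 2 (move_right): buffer="ozexdwjh" (len 8), cursors c1@5 c2@8 c3@8, authorship ........
After op 3 (insert('b')): buffer="ozexdbwjhbb" (len 11), cursors c1@6 c2@11 c3@11, authorship .....1...23
After op 4 (add_cursor(3)): buffer="ozexdbwjhbb" (len 11), cursors c4@3 c1@6 c2@11 c3@11, authorship .....1...23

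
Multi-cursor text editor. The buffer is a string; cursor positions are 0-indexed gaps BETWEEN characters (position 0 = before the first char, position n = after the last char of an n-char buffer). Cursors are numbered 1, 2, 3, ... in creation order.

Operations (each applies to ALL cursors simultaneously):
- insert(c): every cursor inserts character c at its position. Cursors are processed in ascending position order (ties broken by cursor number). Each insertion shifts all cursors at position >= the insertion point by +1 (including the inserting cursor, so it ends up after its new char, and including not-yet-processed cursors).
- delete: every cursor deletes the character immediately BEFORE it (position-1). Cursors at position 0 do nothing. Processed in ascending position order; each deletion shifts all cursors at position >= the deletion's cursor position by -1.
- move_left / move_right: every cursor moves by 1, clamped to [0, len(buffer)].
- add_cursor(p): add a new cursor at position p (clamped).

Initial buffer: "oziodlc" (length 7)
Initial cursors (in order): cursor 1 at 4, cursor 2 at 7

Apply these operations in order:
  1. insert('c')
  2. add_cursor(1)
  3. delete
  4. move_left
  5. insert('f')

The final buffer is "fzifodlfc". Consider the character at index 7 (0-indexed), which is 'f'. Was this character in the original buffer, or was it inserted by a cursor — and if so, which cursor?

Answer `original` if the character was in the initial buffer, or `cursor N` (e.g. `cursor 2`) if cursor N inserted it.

Answer: cursor 2

Derivation:
After op 1 (insert('c')): buffer="oziocdlcc" (len 9), cursors c1@5 c2@9, authorship ....1...2
After op 2 (add_cursor(1)): buffer="oziocdlcc" (len 9), cursors c3@1 c1@5 c2@9, authorship ....1...2
After op 3 (delete): buffer="ziodlc" (len 6), cursors c3@0 c1@3 c2@6, authorship ......
After op 4 (move_left): buffer="ziodlc" (len 6), cursors c3@0 c1@2 c2@5, authorship ......
After op 5 (insert('f')): buffer="fzifodlfc" (len 9), cursors c3@1 c1@4 c2@8, authorship 3..1...2.
Authorship (.=original, N=cursor N): 3 . . 1 . . . 2 .
Index 7: author = 2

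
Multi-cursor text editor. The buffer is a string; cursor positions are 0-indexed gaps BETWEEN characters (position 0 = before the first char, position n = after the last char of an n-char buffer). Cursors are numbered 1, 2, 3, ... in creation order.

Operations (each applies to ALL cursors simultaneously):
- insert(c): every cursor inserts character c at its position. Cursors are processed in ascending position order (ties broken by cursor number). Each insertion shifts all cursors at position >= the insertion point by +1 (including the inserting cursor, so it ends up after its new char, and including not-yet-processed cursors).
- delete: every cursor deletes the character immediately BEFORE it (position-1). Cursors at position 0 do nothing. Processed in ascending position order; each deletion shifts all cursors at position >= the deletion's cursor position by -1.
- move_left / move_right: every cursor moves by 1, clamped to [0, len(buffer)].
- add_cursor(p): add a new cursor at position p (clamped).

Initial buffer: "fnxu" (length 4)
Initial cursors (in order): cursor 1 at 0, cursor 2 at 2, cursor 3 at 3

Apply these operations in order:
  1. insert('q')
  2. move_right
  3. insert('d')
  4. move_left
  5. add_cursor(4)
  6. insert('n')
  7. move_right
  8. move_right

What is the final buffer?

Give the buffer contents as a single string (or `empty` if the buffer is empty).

Answer: qfndnnqxndqund

Derivation:
After op 1 (insert('q')): buffer="qfnqxqu" (len 7), cursors c1@1 c2@4 c3@6, authorship 1..2.3.
After op 2 (move_right): buffer="qfnqxqu" (len 7), cursors c1@2 c2@5 c3@7, authorship 1..2.3.
After op 3 (insert('d')): buffer="qfdnqxdqud" (len 10), cursors c1@3 c2@7 c3@10, authorship 1.1.2.23.3
After op 4 (move_left): buffer="qfdnqxdqud" (len 10), cursors c1@2 c2@6 c3@9, authorship 1.1.2.23.3
After op 5 (add_cursor(4)): buffer="qfdnqxdqud" (len 10), cursors c1@2 c4@4 c2@6 c3@9, authorship 1.1.2.23.3
After op 6 (insert('n')): buffer="qfndnnqxndqund" (len 14), cursors c1@3 c4@6 c2@9 c3@13, authorship 1.11.42.223.33
After op 7 (move_right): buffer="qfndnnqxndqund" (len 14), cursors c1@4 c4@7 c2@10 c3@14, authorship 1.11.42.223.33
After op 8 (move_right): buffer="qfndnnqxndqund" (len 14), cursors c1@5 c4@8 c2@11 c3@14, authorship 1.11.42.223.33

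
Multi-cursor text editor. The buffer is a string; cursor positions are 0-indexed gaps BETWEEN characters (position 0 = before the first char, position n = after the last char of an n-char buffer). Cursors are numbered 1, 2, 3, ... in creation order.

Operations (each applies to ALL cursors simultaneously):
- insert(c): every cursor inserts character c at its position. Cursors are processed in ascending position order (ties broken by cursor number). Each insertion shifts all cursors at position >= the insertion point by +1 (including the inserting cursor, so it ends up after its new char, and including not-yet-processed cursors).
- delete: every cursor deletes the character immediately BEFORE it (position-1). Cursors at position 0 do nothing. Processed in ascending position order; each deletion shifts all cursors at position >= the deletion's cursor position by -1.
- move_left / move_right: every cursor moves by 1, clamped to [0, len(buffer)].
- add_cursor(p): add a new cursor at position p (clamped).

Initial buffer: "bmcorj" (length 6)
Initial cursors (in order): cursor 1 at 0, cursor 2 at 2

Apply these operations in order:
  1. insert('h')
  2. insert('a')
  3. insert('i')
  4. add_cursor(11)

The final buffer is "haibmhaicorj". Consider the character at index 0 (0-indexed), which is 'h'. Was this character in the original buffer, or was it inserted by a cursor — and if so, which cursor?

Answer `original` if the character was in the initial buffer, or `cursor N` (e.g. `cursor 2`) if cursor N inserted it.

Answer: cursor 1

Derivation:
After op 1 (insert('h')): buffer="hbmhcorj" (len 8), cursors c1@1 c2@4, authorship 1..2....
After op 2 (insert('a')): buffer="habmhacorj" (len 10), cursors c1@2 c2@6, authorship 11..22....
After op 3 (insert('i')): buffer="haibmhaicorj" (len 12), cursors c1@3 c2@8, authorship 111..222....
After op 4 (add_cursor(11)): buffer="haibmhaicorj" (len 12), cursors c1@3 c2@8 c3@11, authorship 111..222....
Authorship (.=original, N=cursor N): 1 1 1 . . 2 2 2 . . . .
Index 0: author = 1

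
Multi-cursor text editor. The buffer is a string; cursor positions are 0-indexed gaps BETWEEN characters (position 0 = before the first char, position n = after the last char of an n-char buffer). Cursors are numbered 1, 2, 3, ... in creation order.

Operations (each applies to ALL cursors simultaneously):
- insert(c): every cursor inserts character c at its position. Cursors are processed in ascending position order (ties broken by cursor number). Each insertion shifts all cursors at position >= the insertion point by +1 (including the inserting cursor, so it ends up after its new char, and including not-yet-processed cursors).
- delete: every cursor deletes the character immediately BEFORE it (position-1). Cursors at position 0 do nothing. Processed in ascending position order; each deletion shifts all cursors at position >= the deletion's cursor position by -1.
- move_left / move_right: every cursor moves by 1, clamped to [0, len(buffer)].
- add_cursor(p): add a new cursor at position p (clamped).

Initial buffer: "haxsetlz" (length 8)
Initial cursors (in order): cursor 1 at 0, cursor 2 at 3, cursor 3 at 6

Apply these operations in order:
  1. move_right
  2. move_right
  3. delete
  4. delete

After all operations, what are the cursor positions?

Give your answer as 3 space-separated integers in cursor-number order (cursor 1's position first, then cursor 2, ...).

Answer: 0 1 2

Derivation:
After op 1 (move_right): buffer="haxsetlz" (len 8), cursors c1@1 c2@4 c3@7, authorship ........
After op 2 (move_right): buffer="haxsetlz" (len 8), cursors c1@2 c2@5 c3@8, authorship ........
After op 3 (delete): buffer="hxstl" (len 5), cursors c1@1 c2@3 c3@5, authorship .....
After op 4 (delete): buffer="xt" (len 2), cursors c1@0 c2@1 c3@2, authorship ..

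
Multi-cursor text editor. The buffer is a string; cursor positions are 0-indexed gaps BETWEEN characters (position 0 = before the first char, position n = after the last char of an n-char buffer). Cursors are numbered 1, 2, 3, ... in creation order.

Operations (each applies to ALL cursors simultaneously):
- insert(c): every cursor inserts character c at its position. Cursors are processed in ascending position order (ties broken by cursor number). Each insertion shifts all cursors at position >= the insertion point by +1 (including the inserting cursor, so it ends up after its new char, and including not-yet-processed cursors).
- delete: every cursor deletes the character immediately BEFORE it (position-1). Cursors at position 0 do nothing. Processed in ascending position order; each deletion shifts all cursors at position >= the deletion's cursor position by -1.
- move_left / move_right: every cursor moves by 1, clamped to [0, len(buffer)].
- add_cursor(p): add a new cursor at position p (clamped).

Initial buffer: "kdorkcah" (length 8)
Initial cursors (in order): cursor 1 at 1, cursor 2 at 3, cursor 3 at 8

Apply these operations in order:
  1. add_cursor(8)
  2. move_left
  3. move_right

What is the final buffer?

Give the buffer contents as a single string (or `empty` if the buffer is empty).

After op 1 (add_cursor(8)): buffer="kdorkcah" (len 8), cursors c1@1 c2@3 c3@8 c4@8, authorship ........
After op 2 (move_left): buffer="kdorkcah" (len 8), cursors c1@0 c2@2 c3@7 c4@7, authorship ........
After op 3 (move_right): buffer="kdorkcah" (len 8), cursors c1@1 c2@3 c3@8 c4@8, authorship ........

Answer: kdorkcah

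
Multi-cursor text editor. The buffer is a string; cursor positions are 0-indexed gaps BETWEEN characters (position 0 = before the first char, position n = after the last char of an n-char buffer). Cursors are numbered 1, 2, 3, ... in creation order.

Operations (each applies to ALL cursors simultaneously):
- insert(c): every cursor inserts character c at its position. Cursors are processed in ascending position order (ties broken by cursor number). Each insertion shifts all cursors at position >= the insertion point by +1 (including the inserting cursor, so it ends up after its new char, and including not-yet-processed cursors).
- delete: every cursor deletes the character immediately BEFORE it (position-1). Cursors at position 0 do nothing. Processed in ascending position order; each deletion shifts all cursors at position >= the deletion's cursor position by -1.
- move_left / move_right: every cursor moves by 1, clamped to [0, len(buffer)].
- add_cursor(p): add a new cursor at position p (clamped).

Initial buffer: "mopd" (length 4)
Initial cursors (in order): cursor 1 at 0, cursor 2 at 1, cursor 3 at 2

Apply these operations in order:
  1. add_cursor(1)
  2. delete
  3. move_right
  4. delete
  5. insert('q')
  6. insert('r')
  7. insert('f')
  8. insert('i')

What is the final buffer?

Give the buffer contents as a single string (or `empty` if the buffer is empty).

After op 1 (add_cursor(1)): buffer="mopd" (len 4), cursors c1@0 c2@1 c4@1 c3@2, authorship ....
After op 2 (delete): buffer="pd" (len 2), cursors c1@0 c2@0 c3@0 c4@0, authorship ..
After op 3 (move_right): buffer="pd" (len 2), cursors c1@1 c2@1 c3@1 c4@1, authorship ..
After op 4 (delete): buffer="d" (len 1), cursors c1@0 c2@0 c3@0 c4@0, authorship .
After op 5 (insert('q')): buffer="qqqqd" (len 5), cursors c1@4 c2@4 c3@4 c4@4, authorship 1234.
After op 6 (insert('r')): buffer="qqqqrrrrd" (len 9), cursors c1@8 c2@8 c3@8 c4@8, authorship 12341234.
After op 7 (insert('f')): buffer="qqqqrrrrffffd" (len 13), cursors c1@12 c2@12 c3@12 c4@12, authorship 123412341234.
After op 8 (insert('i')): buffer="qqqqrrrrffffiiiid" (len 17), cursors c1@16 c2@16 c3@16 c4@16, authorship 1234123412341234.

Answer: qqqqrrrrffffiiiid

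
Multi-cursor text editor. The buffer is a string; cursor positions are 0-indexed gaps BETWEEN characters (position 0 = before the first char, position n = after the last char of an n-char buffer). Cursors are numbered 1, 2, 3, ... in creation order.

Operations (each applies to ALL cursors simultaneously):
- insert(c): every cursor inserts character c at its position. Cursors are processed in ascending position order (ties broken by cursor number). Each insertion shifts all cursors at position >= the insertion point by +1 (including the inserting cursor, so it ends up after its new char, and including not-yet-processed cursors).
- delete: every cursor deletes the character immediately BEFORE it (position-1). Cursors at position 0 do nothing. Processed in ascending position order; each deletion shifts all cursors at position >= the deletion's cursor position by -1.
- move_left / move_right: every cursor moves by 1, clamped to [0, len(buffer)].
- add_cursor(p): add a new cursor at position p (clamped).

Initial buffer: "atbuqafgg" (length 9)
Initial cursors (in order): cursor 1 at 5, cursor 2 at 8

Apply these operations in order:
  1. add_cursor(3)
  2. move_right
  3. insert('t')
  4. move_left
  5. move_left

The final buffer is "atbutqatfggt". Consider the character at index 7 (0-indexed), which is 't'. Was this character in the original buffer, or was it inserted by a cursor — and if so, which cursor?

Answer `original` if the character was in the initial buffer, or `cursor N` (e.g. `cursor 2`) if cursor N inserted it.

After op 1 (add_cursor(3)): buffer="atbuqafgg" (len 9), cursors c3@3 c1@5 c2@8, authorship .........
After op 2 (move_right): buffer="atbuqafgg" (len 9), cursors c3@4 c1@6 c2@9, authorship .........
After op 3 (insert('t')): buffer="atbutqatfggt" (len 12), cursors c3@5 c1@8 c2@12, authorship ....3..1...2
After op 4 (move_left): buffer="atbutqatfggt" (len 12), cursors c3@4 c1@7 c2@11, authorship ....3..1...2
After op 5 (move_left): buffer="atbutqatfggt" (len 12), cursors c3@3 c1@6 c2@10, authorship ....3..1...2
Authorship (.=original, N=cursor N): . . . . 3 . . 1 . . . 2
Index 7: author = 1

Answer: cursor 1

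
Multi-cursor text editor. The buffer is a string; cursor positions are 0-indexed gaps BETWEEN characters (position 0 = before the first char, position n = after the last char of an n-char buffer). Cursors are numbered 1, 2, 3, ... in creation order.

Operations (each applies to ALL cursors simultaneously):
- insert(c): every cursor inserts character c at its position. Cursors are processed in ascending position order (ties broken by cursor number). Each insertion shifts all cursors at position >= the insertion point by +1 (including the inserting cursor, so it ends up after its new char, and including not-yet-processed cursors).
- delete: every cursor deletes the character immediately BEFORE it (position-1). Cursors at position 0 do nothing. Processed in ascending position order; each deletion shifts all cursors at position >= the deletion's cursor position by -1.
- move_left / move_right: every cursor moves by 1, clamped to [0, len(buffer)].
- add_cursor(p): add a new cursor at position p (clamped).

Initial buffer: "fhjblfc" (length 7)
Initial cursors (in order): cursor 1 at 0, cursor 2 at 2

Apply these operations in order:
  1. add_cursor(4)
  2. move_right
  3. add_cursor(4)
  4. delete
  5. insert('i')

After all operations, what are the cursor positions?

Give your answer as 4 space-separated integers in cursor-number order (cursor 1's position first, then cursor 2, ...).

After op 1 (add_cursor(4)): buffer="fhjblfc" (len 7), cursors c1@0 c2@2 c3@4, authorship .......
After op 2 (move_right): buffer="fhjblfc" (len 7), cursors c1@1 c2@3 c3@5, authorship .......
After op 3 (add_cursor(4)): buffer="fhjblfc" (len 7), cursors c1@1 c2@3 c4@4 c3@5, authorship .......
After op 4 (delete): buffer="hfc" (len 3), cursors c1@0 c2@1 c3@1 c4@1, authorship ...
After op 5 (insert('i')): buffer="ihiiifc" (len 7), cursors c1@1 c2@5 c3@5 c4@5, authorship 1.234..

Answer: 1 5 5 5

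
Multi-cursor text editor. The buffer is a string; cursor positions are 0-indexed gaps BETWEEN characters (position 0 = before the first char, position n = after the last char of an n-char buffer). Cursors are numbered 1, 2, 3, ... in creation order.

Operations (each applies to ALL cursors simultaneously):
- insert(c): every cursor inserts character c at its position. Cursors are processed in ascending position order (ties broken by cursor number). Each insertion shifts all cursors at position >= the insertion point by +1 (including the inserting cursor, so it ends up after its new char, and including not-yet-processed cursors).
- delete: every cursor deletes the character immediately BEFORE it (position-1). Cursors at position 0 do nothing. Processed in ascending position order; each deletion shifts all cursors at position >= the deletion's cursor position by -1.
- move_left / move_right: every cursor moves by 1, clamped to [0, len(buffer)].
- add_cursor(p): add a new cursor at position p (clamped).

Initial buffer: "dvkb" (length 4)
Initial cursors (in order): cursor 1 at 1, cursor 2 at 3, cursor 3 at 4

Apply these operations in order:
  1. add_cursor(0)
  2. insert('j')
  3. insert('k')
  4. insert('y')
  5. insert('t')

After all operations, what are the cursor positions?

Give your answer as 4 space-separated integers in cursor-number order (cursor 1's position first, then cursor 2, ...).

After op 1 (add_cursor(0)): buffer="dvkb" (len 4), cursors c4@0 c1@1 c2@3 c3@4, authorship ....
After op 2 (insert('j')): buffer="jdjvkjbj" (len 8), cursors c4@1 c1@3 c2@6 c3@8, authorship 4.1..2.3
After op 3 (insert('k')): buffer="jkdjkvkjkbjk" (len 12), cursors c4@2 c1@5 c2@9 c3@12, authorship 44.11..22.33
After op 4 (insert('y')): buffer="jkydjkyvkjkybjky" (len 16), cursors c4@3 c1@7 c2@12 c3@16, authorship 444.111..222.333
After op 5 (insert('t')): buffer="jkytdjkytvkjkytbjkyt" (len 20), cursors c4@4 c1@9 c2@15 c3@20, authorship 4444.1111..2222.3333

Answer: 9 15 20 4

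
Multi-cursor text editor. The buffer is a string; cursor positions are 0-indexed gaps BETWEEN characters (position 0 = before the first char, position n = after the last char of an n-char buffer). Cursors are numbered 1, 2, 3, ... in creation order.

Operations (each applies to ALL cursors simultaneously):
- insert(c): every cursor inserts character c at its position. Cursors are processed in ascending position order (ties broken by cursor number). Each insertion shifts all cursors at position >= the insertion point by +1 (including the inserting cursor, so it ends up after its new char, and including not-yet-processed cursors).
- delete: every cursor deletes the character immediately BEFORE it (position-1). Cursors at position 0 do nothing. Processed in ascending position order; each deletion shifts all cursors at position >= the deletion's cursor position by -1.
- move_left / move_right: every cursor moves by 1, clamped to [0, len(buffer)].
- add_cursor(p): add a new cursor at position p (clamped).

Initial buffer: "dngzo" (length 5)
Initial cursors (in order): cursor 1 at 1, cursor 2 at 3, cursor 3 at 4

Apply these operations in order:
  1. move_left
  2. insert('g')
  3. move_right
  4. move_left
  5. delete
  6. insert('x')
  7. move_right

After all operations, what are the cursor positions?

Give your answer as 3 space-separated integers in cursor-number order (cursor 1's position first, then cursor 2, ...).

After op 1 (move_left): buffer="dngzo" (len 5), cursors c1@0 c2@2 c3@3, authorship .....
After op 2 (insert('g')): buffer="gdngggzo" (len 8), cursors c1@1 c2@4 c3@6, authorship 1..2.3..
After op 3 (move_right): buffer="gdngggzo" (len 8), cursors c1@2 c2@5 c3@7, authorship 1..2.3..
After op 4 (move_left): buffer="gdngggzo" (len 8), cursors c1@1 c2@4 c3@6, authorship 1..2.3..
After op 5 (delete): buffer="dngzo" (len 5), cursors c1@0 c2@2 c3@3, authorship .....
After op 6 (insert('x')): buffer="xdnxgxzo" (len 8), cursors c1@1 c2@4 c3@6, authorship 1..2.3..
After op 7 (move_right): buffer="xdnxgxzo" (len 8), cursors c1@2 c2@5 c3@7, authorship 1..2.3..

Answer: 2 5 7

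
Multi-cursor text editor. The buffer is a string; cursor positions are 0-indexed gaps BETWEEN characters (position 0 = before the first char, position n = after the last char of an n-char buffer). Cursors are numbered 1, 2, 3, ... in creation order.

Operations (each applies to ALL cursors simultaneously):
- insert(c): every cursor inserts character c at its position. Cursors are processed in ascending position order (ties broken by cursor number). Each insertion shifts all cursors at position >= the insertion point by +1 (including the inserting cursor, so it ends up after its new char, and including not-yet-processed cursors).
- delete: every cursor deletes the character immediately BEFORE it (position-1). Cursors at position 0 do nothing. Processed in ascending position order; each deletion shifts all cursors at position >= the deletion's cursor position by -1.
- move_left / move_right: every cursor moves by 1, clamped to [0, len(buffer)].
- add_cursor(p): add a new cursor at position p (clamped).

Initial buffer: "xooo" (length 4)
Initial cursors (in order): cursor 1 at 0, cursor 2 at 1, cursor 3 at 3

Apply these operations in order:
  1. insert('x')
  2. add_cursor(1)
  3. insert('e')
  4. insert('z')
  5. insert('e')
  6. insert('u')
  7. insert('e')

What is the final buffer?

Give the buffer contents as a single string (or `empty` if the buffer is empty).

Answer: xeezzeeuueexxezeueooxezeueo

Derivation:
After op 1 (insert('x')): buffer="xxxooxo" (len 7), cursors c1@1 c2@3 c3@6, authorship 1.2..3.
After op 2 (add_cursor(1)): buffer="xxxooxo" (len 7), cursors c1@1 c4@1 c2@3 c3@6, authorship 1.2..3.
After op 3 (insert('e')): buffer="xeexxeooxeo" (len 11), cursors c1@3 c4@3 c2@6 c3@10, authorship 114.22..33.
After op 4 (insert('z')): buffer="xeezzxxezooxezo" (len 15), cursors c1@5 c4@5 c2@9 c3@14, authorship 11414.222..333.
After op 5 (insert('e')): buffer="xeezzeexxezeooxezeo" (len 19), cursors c1@7 c4@7 c2@12 c3@18, authorship 1141414.2222..3333.
After op 6 (insert('u')): buffer="xeezzeeuuxxezeuooxezeuo" (len 23), cursors c1@9 c4@9 c2@15 c3@22, authorship 114141414.22222..33333.
After op 7 (insert('e')): buffer="xeezzeeuueexxezeueooxezeueo" (len 27), cursors c1@11 c4@11 c2@18 c3@26, authorship 11414141414.222222..333333.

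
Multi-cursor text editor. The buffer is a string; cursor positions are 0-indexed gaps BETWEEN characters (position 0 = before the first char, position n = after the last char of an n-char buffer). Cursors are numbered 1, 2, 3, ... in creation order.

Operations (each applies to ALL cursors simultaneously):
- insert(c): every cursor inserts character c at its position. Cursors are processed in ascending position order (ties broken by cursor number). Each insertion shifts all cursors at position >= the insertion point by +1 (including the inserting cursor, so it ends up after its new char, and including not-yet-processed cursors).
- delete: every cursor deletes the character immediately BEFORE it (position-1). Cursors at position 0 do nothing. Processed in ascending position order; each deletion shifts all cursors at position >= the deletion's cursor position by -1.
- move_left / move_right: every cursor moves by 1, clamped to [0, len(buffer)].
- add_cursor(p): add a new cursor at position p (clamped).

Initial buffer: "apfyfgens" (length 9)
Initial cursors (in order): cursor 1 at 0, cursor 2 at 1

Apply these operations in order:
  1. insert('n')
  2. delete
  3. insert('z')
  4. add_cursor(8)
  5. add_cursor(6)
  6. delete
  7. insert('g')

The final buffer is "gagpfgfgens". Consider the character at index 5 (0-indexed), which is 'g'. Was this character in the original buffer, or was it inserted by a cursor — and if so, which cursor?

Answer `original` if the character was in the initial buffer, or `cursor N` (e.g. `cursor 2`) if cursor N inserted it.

Answer: cursor 4

Derivation:
After op 1 (insert('n')): buffer="nanpfyfgens" (len 11), cursors c1@1 c2@3, authorship 1.2........
After op 2 (delete): buffer="apfyfgens" (len 9), cursors c1@0 c2@1, authorship .........
After op 3 (insert('z')): buffer="zazpfyfgens" (len 11), cursors c1@1 c2@3, authorship 1.2........
After op 4 (add_cursor(8)): buffer="zazpfyfgens" (len 11), cursors c1@1 c2@3 c3@8, authorship 1.2........
After op 5 (add_cursor(6)): buffer="zazpfyfgens" (len 11), cursors c1@1 c2@3 c4@6 c3@8, authorship 1.2........
After op 6 (delete): buffer="apffens" (len 7), cursors c1@0 c2@1 c4@3 c3@4, authorship .......
After op 7 (insert('g')): buffer="gagpfgfgens" (len 11), cursors c1@1 c2@3 c4@6 c3@8, authorship 1.2..4.3...
Authorship (.=original, N=cursor N): 1 . 2 . . 4 . 3 . . .
Index 5: author = 4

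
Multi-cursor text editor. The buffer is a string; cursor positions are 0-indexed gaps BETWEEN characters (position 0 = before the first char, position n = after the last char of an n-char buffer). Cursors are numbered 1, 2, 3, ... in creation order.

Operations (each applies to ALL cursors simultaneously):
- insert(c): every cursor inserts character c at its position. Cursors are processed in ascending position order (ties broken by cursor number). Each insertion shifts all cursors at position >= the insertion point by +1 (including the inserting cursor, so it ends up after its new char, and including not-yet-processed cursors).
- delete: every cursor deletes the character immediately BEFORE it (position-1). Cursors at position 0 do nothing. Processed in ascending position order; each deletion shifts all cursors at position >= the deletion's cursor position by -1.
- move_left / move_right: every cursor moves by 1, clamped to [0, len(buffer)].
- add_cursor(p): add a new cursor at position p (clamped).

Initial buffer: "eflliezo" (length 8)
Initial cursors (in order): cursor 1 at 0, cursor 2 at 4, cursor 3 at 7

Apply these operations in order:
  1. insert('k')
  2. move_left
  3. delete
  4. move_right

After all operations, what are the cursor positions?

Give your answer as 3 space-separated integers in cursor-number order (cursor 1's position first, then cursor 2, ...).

Answer: 1 5 8

Derivation:
After op 1 (insert('k')): buffer="kefllkiezko" (len 11), cursors c1@1 c2@6 c3@10, authorship 1....2...3.
After op 2 (move_left): buffer="kefllkiezko" (len 11), cursors c1@0 c2@5 c3@9, authorship 1....2...3.
After op 3 (delete): buffer="keflkieko" (len 9), cursors c1@0 c2@4 c3@7, authorship 1...2..3.
After op 4 (move_right): buffer="keflkieko" (len 9), cursors c1@1 c2@5 c3@8, authorship 1...2..3.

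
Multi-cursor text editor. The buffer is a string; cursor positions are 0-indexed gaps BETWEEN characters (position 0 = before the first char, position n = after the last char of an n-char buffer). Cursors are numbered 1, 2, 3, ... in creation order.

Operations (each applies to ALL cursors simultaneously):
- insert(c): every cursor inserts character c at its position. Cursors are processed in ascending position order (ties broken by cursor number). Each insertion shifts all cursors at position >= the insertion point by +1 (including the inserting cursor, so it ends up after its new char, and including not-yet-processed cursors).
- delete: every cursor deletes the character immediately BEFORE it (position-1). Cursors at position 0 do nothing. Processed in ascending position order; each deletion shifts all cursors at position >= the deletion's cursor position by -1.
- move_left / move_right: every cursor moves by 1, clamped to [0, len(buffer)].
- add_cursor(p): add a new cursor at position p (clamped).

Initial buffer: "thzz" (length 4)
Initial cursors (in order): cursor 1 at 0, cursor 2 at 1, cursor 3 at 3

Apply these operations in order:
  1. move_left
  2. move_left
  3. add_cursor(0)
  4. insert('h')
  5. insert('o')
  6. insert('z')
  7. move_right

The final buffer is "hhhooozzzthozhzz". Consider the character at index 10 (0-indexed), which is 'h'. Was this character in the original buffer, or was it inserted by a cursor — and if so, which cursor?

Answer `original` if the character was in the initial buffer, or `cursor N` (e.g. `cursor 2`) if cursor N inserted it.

Answer: cursor 3

Derivation:
After op 1 (move_left): buffer="thzz" (len 4), cursors c1@0 c2@0 c3@2, authorship ....
After op 2 (move_left): buffer="thzz" (len 4), cursors c1@0 c2@0 c3@1, authorship ....
After op 3 (add_cursor(0)): buffer="thzz" (len 4), cursors c1@0 c2@0 c4@0 c3@1, authorship ....
After op 4 (insert('h')): buffer="hhhthhzz" (len 8), cursors c1@3 c2@3 c4@3 c3@5, authorship 124.3...
After op 5 (insert('o')): buffer="hhhooothohzz" (len 12), cursors c1@6 c2@6 c4@6 c3@9, authorship 124124.33...
After op 6 (insert('z')): buffer="hhhooozzzthozhzz" (len 16), cursors c1@9 c2@9 c4@9 c3@13, authorship 124124124.333...
After op 7 (move_right): buffer="hhhooozzzthozhzz" (len 16), cursors c1@10 c2@10 c4@10 c3@14, authorship 124124124.333...
Authorship (.=original, N=cursor N): 1 2 4 1 2 4 1 2 4 . 3 3 3 . . .
Index 10: author = 3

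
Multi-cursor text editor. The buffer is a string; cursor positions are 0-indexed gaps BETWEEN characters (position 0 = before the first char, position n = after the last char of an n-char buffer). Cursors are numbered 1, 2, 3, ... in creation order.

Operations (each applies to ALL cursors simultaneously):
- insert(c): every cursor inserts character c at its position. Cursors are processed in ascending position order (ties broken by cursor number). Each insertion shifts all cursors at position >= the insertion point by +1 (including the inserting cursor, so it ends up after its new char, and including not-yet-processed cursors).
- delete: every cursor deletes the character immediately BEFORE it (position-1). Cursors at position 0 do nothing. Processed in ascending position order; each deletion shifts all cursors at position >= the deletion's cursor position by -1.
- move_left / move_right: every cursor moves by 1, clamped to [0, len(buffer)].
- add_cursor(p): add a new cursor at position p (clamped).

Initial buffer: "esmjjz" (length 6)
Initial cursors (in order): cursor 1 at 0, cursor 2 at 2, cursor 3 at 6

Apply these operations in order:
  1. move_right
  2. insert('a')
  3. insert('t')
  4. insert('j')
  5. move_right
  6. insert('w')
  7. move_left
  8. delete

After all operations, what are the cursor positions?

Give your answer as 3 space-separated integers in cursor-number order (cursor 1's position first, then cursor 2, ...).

After op 1 (move_right): buffer="esmjjz" (len 6), cursors c1@1 c2@3 c3@6, authorship ......
After op 2 (insert('a')): buffer="easmajjza" (len 9), cursors c1@2 c2@5 c3@9, authorship .1..2...3
After op 3 (insert('t')): buffer="eatsmatjjzat" (len 12), cursors c1@3 c2@7 c3@12, authorship .11..22...33
After op 4 (insert('j')): buffer="eatjsmatjjjzatj" (len 15), cursors c1@4 c2@9 c3@15, authorship .111..222...333
After op 5 (move_right): buffer="eatjsmatjjjzatj" (len 15), cursors c1@5 c2@10 c3@15, authorship .111..222...333
After op 6 (insert('w')): buffer="eatjswmatjjwjzatjw" (len 18), cursors c1@6 c2@12 c3@18, authorship .111.1.222.2..3333
After op 7 (move_left): buffer="eatjswmatjjwjzatjw" (len 18), cursors c1@5 c2@11 c3@17, authorship .111.1.222.2..3333
After op 8 (delete): buffer="eatjwmatjwjzatw" (len 15), cursors c1@4 c2@9 c3@14, authorship .1111.2222..333

Answer: 4 9 14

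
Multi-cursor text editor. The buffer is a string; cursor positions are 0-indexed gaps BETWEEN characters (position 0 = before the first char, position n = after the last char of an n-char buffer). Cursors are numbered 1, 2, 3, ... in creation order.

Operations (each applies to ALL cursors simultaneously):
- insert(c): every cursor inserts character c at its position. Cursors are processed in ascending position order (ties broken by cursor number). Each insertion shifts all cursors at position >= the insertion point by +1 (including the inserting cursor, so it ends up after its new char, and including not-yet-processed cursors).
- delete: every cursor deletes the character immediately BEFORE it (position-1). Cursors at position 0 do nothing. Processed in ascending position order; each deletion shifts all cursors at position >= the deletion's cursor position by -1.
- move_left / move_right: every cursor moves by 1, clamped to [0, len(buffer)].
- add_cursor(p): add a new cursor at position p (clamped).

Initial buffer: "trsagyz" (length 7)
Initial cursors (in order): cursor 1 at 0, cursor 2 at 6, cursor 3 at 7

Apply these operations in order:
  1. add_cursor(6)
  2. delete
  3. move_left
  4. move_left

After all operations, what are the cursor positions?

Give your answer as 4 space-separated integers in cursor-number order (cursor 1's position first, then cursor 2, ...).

Answer: 0 2 2 2

Derivation:
After op 1 (add_cursor(6)): buffer="trsagyz" (len 7), cursors c1@0 c2@6 c4@6 c3@7, authorship .......
After op 2 (delete): buffer="trsa" (len 4), cursors c1@0 c2@4 c3@4 c4@4, authorship ....
After op 3 (move_left): buffer="trsa" (len 4), cursors c1@0 c2@3 c3@3 c4@3, authorship ....
After op 4 (move_left): buffer="trsa" (len 4), cursors c1@0 c2@2 c3@2 c4@2, authorship ....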